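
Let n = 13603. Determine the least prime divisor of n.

61

13603 is odd.
Digit sum 13, not divisible by 3.
Ends in 3: not divisible by 5.
7: 13603 = 7·1943 + 2
11: 13603 = 11·1236 + 7
13: 13603 = 13·1046 + 5
17: 13603 = 17·800 + 3
19: 13603 = 19·715 + 18
23: 13603 = 23·591 + 10
29: 13603 = 29·469 + 2
31: 13603 = 31·438 + 25
37: 13603 = 37·367 + 24
41: 13603 = 41·331 + 32
43: 13603 = 43·316 + 15
47: 13603 = 47·289 + 20
53: 13603 = 53·256 + 35
59: 13603 = 59·230 + 33
61: 13603 = 61·223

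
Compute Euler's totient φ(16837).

Factor: 16837 = 113 · 149.
φ(16837) = (113−1) · (149−1) = 112 · 148 = 16576.

16576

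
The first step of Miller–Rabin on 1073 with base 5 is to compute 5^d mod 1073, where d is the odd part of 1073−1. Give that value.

1073 − 1 = 1072 = 2^4 · 67, so d = 67.
5^1 ≡ 5 (mod 1073)
5^2 ≡ 5^2 = 25 ≡ 25 (mod 1073)
5^4 ≡ 25^2 = 625 ≡ 625 (mod 1073)
5^8 ≡ 625^2 = 390625 ≡ 53 (mod 1073)
5^16 ≡ 53^2 = 2809 ≡ 663 (mod 1073)
5^32 ≡ 663^2 = 439569 ≡ 712 (mod 1073)
5^64 ≡ 712^2 = 506944 ≡ 488 (mod 1073)
67 = 64 + 2 + 1 in binary powers of 2.
So 5^67 ≡ 488 · 25 · 5 ≡ 912 (mod 1073).
Squaring chain: 912 → 169 → 663 → 712; never reaches −1, so base 5 is a Miller–Rabin witness that 1073 is composite.

912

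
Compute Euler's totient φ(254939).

240352

Factor: 254939 = 29 · 59 · 149.
φ(254939) = (29−1) · (59−1) · (149−1) = 28 · 58 · 148 = 240352.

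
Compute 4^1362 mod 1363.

836

4^1 ≡ 4 (mod 1363)
4^2 ≡ 4^2 = 16 ≡ 16 (mod 1363)
4^4 ≡ 16^2 = 256 ≡ 256 (mod 1363)
4^8 ≡ 256^2 = 65536 ≡ 112 (mod 1363)
4^16 ≡ 112^2 = 12544 ≡ 277 (mod 1363)
4^32 ≡ 277^2 = 76729 ≡ 401 (mod 1363)
4^64 ≡ 401^2 = 160801 ≡ 1330 (mod 1363)
4^128 ≡ 1330^2 = 1768900 ≡ 1089 (mod 1363)
4^256 ≡ 1089^2 = 1185921 ≡ 111 (mod 1363)
4^512 ≡ 111^2 = 12321 ≡ 54 (mod 1363)
4^1024 ≡ 54^2 = 2916 ≡ 190 (mod 1363)
1362 = 1024 + 256 + 64 + 16 + 2 in binary powers of 2.
So 4^1362 ≡ 190 · 111 · 1330 · 277 · 16 ≡ 836 (mod 1363).
Since 836 ≠ 1, base 4 is a Fermat witness: 1363 is composite.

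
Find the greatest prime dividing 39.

39 = 3 · 13
13 is prime.
So 39 = 3 · 13; the largest prime factor is 13.

13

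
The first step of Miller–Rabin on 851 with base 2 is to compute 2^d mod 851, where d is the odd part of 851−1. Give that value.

851 − 1 = 850 = 2^1 · 425, so d = 425.
2^1 ≡ 2 (mod 851)
2^2 ≡ 2^2 = 4 ≡ 4 (mod 851)
2^4 ≡ 4^2 = 16 ≡ 16 (mod 851)
2^8 ≡ 16^2 = 256 ≡ 256 (mod 851)
2^16 ≡ 256^2 = 65536 ≡ 9 (mod 851)
2^32 ≡ 9^2 = 81 ≡ 81 (mod 851)
2^64 ≡ 81^2 = 6561 ≡ 604 (mod 851)
2^128 ≡ 604^2 = 364816 ≡ 588 (mod 851)
2^256 ≡ 588^2 = 345744 ≡ 238 (mod 851)
425 = 256 + 128 + 32 + 8 + 1 in binary powers of 2.
So 2^425 ≡ 238 · 588 · 81 · 256 · 2 ≡ 542 (mod 851).
Squaring chain: 542; never reaches −1, so base 2 is a Miller–Rabin witness that 851 is composite.

542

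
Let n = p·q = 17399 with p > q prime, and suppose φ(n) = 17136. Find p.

φ(n) = (p−1)(q−1) = n − (p+q) + 1, so p + q = 17399 − 17136 + 1 = 264.
p and q are the roots of t² − 264t + 17399 = 0.
Discriminant: 264² − 4·17399 = 69696 − 69596 = 100; √100 = 10.
q = (264 − 10)/2 = 127, p = (264 + 10)/2 = 137.
Check: 127 · 137 = 17399.

137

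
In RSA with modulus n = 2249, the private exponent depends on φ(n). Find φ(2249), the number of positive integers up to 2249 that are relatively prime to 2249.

Factor: 2249 = 13 · 173.
φ(2249) = (13−1) · (173−1) = 12 · 172 = 2064.

2064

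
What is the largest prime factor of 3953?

67

3953 = 59 · 67
67 is prime.
So 3953 = 59 · 67; the largest prime factor is 67.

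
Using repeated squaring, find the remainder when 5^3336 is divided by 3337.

5^1 ≡ 5 (mod 3337)
5^2 ≡ 5^2 = 25 ≡ 25 (mod 3337)
5^4 ≡ 25^2 = 625 ≡ 625 (mod 3337)
5^8 ≡ 625^2 = 390625 ≡ 196 (mod 3337)
5^16 ≡ 196^2 = 38416 ≡ 1709 (mod 3337)
5^32 ≡ 1709^2 = 2920681 ≡ 806 (mod 3337)
5^64 ≡ 806^2 = 649636 ≡ 2258 (mod 3337)
5^128 ≡ 2258^2 = 5098564 ≡ 2965 (mod 3337)
5^256 ≡ 2965^2 = 8791225 ≡ 1567 (mod 3337)
5^512 ≡ 1567^2 = 2455489 ≡ 2794 (mod 3337)
5^1024 ≡ 2794^2 = 7806436 ≡ 1193 (mod 3337)
5^2048 ≡ 1193^2 = 1423249 ≡ 1687 (mod 3337)
3336 = 2048 + 1024 + 256 + 8 in binary powers of 2.
So 5^3336 ≡ 1687 · 1193 · 1567 · 196 ≡ 1922 (mod 3337).
Since 1922 ≠ 1, base 5 is a Fermat witness: 3337 is composite.

1922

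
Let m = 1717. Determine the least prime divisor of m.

1717 is odd.
Digit sum 16, not divisible by 3.
Ends in 7: not divisible by 5.
7: 1717 = 7·245 + 2
11: 1717 = 11·156 + 1
13: 1717 = 13·132 + 1
17: 1717 = 17·101

17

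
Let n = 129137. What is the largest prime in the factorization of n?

73

129137 = 29 · 4453
4453 = 61 · 73
73 is prime.
So 129137 = 29 · 61 · 73; the largest prime factor is 73.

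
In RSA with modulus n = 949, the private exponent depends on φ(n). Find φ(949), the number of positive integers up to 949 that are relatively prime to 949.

864

Factor: 949 = 13 · 73.
φ(949) = (13−1) · (73−1) = 12 · 72 = 864.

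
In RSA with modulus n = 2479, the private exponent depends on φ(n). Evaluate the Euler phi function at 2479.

Factor: 2479 = 37 · 67.
φ(2479) = (37−1) · (67−1) = 36 · 66 = 2376.

2376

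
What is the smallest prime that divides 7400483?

7400483 is odd.
Digit sum 26, not divisible by 3.
Ends in 3: not divisible by 5.
7: 7400483 = 7·1057211 + 6
11: 7400483 = 11·672771 + 2
13: 7400483 = 13·569267 + 12
17: 7400483 = 17·435322 + 9
19: 7400483 = 19·389499 + 2
23: 7400483 = 23·321760 + 3
29: 7400483 = 29·255189 + 2
31: 7400483 = 31·238725 + 8
37: 7400483 = 37·200013 + 2
41: 7400483 = 41·180499 + 24
43: 7400483 = 43·172104 + 11
47: 7400483 = 47·157457 + 4
53: 7400483 = 53·139631 + 40
59: 7400483 = 59·125431 + 54
61: 7400483 = 61·121319 + 24
67: 7400483 = 67·110454 + 65
71: 7400483 = 71·104232 + 11
73: 7400483 = 73·101376 + 35
79: 7400483 = 79·93677

79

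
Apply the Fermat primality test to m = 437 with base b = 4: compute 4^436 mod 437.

4^1 ≡ 4 (mod 437)
4^2 ≡ 4^2 = 16 ≡ 16 (mod 437)
4^4 ≡ 16^2 = 256 ≡ 256 (mod 437)
4^8 ≡ 256^2 = 65536 ≡ 423 (mod 437)
4^16 ≡ 423^2 = 178929 ≡ 196 (mod 437)
4^32 ≡ 196^2 = 38416 ≡ 397 (mod 437)
4^64 ≡ 397^2 = 157609 ≡ 289 (mod 437)
4^128 ≡ 289^2 = 83521 ≡ 54 (mod 437)
4^256 ≡ 54^2 = 2916 ≡ 294 (mod 437)
436 = 256 + 128 + 32 + 16 + 4 in binary powers of 2.
So 4^436 ≡ 294 · 54 · 397 · 196 · 256 ≡ 123 (mod 437).
Since 123 ≠ 1, base 4 is a Fermat witness: 437 is composite.

123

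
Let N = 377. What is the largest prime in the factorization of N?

377 = 13 · 29
29 is prime.
So 377 = 13 · 29; the largest prime factor is 29.

29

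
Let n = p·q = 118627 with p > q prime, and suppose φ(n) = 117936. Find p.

379

φ(n) = (p−1)(q−1) = n − (p+q) + 1, so p + q = 118627 − 117936 + 1 = 692.
p and q are the roots of t² − 692t + 118627 = 0.
Discriminant: 692² − 4·118627 = 478864 − 474508 = 4356; √4356 = 66.
q = (692 − 66)/2 = 313, p = (692 + 66)/2 = 379.
Check: 313 · 379 = 118627.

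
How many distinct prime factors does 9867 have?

4

9867 = 3 · 3289
3289 = 11 · 299
299 = 13 · 23
9867 = 3 · 11 · 13 · 23, which has 4 distinct prime factors.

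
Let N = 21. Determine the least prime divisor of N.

21 is odd.
Digit sum 3, divisible by 3.

3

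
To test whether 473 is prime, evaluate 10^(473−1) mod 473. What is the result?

10^1 ≡ 10 (mod 473)
10^2 ≡ 10^2 = 100 ≡ 100 (mod 473)
10^4 ≡ 100^2 = 10000 ≡ 67 (mod 473)
10^8 ≡ 67^2 = 4489 ≡ 232 (mod 473)
10^16 ≡ 232^2 = 53824 ≡ 375 (mod 473)
10^32 ≡ 375^2 = 140625 ≡ 144 (mod 473)
10^64 ≡ 144^2 = 20736 ≡ 397 (mod 473)
10^128 ≡ 397^2 = 157609 ≡ 100 (mod 473)
10^256 ≡ 100^2 = 10000 ≡ 67 (mod 473)
472 = 256 + 128 + 64 + 16 + 8 in binary powers of 2.
So 10^472 ≡ 67 · 100 · 397 · 375 · 232 ≡ 23 (mod 473).
Since 23 ≠ 1, base 10 is a Fermat witness: 473 is composite.

23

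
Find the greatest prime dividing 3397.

3397 = 43 · 79
79 is prime.
So 3397 = 43 · 79; the largest prime factor is 79.

79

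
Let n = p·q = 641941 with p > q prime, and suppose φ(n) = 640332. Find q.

727

φ(n) = (p−1)(q−1) = n − (p+q) + 1, so p + q = 641941 − 640332 + 1 = 1610.
p and q are the roots of t² − 1610t + 641941 = 0.
Discriminant: 1610² − 4·641941 = 2592100 − 2567764 = 24336; √24336 = 156.
q = (1610 − 156)/2 = 727, p = (1610 + 156)/2 = 883.
Check: 727 · 883 = 641941.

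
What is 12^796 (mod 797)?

1

12^1 ≡ 12 (mod 797)
12^2 ≡ 12^2 = 144 ≡ 144 (mod 797)
12^4 ≡ 144^2 = 20736 ≡ 14 (mod 797)
12^8 ≡ 14^2 = 196 ≡ 196 (mod 797)
12^16 ≡ 196^2 = 38416 ≡ 160 (mod 797)
12^32 ≡ 160^2 = 25600 ≡ 96 (mod 797)
12^64 ≡ 96^2 = 9216 ≡ 449 (mod 797)
12^128 ≡ 449^2 = 201601 ≡ 757 (mod 797)
12^256 ≡ 757^2 = 573049 ≡ 6 (mod 797)
12^512 ≡ 6^2 = 36 ≡ 36 (mod 797)
796 = 512 + 256 + 16 + 8 + 4 in binary powers of 2.
So 12^796 ≡ 36 · 6 · 160 · 196 · 14 ≡ 1 (mod 797).
Since the result is 1, base 12 gives no evidence that 797 is composite.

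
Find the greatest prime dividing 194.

97

194 = 2 · 97
97 is prime.
So 194 = 2 · 97; the largest prime factor is 97.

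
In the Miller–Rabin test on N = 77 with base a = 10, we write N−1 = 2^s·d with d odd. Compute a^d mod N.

77 − 1 = 76 = 2^2 · 19, so d = 19.
10^1 ≡ 10 (mod 77)
10^2 ≡ 10^2 = 100 ≡ 23 (mod 77)
10^4 ≡ 23^2 = 529 ≡ 67 (mod 77)
10^8 ≡ 67^2 = 4489 ≡ 23 (mod 77)
10^16 ≡ 23^2 = 529 ≡ 67 (mod 77)
19 = 16 + 2 + 1 in binary powers of 2.
So 10^19 ≡ 67 · 23 · 10 ≡ 10 (mod 77).
Squaring chain: 10 → 23; never reaches −1, so base 10 is a Miller–Rabin witness that 77 is composite.

10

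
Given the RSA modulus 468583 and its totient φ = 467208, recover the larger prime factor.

φ(n) = (p−1)(q−1) = n − (p+q) + 1, so p + q = 468583 − 467208 + 1 = 1376.
p and q are the roots of t² − 1376t + 468583 = 0.
Discriminant: 1376² − 4·468583 = 1893376 − 1874332 = 19044; √19044 = 138.
q = (1376 − 138)/2 = 619, p = (1376 + 138)/2 = 757.
Check: 619 · 757 = 468583.

757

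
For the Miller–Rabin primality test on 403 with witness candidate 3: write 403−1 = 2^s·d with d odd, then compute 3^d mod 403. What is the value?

403 − 1 = 402 = 2^1 · 201, so d = 201.
3^1 ≡ 3 (mod 403)
3^2 ≡ 3^2 = 9 ≡ 9 (mod 403)
3^4 ≡ 9^2 = 81 ≡ 81 (mod 403)
3^8 ≡ 81^2 = 6561 ≡ 113 (mod 403)
3^16 ≡ 113^2 = 12769 ≡ 276 (mod 403)
3^32 ≡ 276^2 = 76176 ≡ 9 (mod 403)
3^64 ≡ 9^2 = 81 ≡ 81 (mod 403)
3^128 ≡ 81^2 = 6561 ≡ 113 (mod 403)
201 = 128 + 64 + 8 + 1 in binary powers of 2.
So 3^201 ≡ 113 · 81 · 113 · 3 ≡ 170 (mod 403).
Squaring chain: 170; never reaches −1, so base 3 is a Miller–Rabin witness that 403 is composite.

170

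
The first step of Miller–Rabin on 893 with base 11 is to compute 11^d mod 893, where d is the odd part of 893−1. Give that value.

893 − 1 = 892 = 2^2 · 223, so d = 223.
11^1 ≡ 11 (mod 893)
11^2 ≡ 11^2 = 121 ≡ 121 (mod 893)
11^4 ≡ 121^2 = 14641 ≡ 353 (mod 893)
11^8 ≡ 353^2 = 124609 ≡ 482 (mod 893)
11^16 ≡ 482^2 = 232324 ≡ 144 (mod 893)
11^32 ≡ 144^2 = 20736 ≡ 197 (mod 893)
11^64 ≡ 197^2 = 38809 ≡ 410 (mod 893)
11^128 ≡ 410^2 = 168100 ≡ 216 (mod 893)
223 = 128 + 64 + 16 + 8 + 4 + 2 + 1 in binary powers of 2.
So 11^223 ≡ 216 · 410 · 144 · 482 · 353 · 121 · 11 ≡ 467 (mod 893).
Squaring chain: 467 → 197; never reaches −1, so base 11 is a Miller–Rabin witness that 893 is composite.

467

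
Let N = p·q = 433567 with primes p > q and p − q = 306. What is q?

523

Since p = q + 306, we have 433567 = q(q + 306), so q² + 306q − 433567 = 0.
Discriminant: 306² + 4·433567 = 93636 + 1734268 = 1827904; √1827904 = 1352.
q = (−306 + 1352)/2 = 523, and p = q + 306 = 829.
Check: 523 · 829 = 433567.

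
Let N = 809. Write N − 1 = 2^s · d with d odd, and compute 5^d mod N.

491

809 − 1 = 808 = 2^3 · 101, so d = 101.
5^1 ≡ 5 (mod 809)
5^2 ≡ 5^2 = 25 ≡ 25 (mod 809)
5^4 ≡ 25^2 = 625 ≡ 625 (mod 809)
5^8 ≡ 625^2 = 390625 ≡ 687 (mod 809)
5^16 ≡ 687^2 = 471969 ≡ 322 (mod 809)
5^32 ≡ 322^2 = 103684 ≡ 132 (mod 809)
5^64 ≡ 132^2 = 17424 ≡ 435 (mod 809)
101 = 64 + 32 + 4 + 1 in binary powers of 2.
So 5^101 ≡ 435 · 132 · 625 · 5 ≡ 491 (mod 809).
Squaring chain: 491 → 808 → 1; reaches −1, so base 5 does not prove 809 composite.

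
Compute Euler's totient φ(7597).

7420

Factor: 7597 = 71 · 107.
φ(7597) = (71−1) · (107−1) = 70 · 106 = 7420.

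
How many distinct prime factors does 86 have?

86 = 2 · 43
86 = 2 · 43, which has 2 distinct prime factors.

2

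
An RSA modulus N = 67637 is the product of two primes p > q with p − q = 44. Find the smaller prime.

Since p = q + 44, we have 67637 = q(q + 44), so q² + 44q − 67637 = 0.
Discriminant: 44² + 4·67637 = 1936 + 270548 = 272484; √272484 = 522.
q = (−44 + 522)/2 = 239, and p = q + 44 = 283.
Check: 239 · 283 = 67637.

239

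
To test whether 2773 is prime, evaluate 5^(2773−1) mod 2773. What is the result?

1334

5^1 ≡ 5 (mod 2773)
5^2 ≡ 5^2 = 25 ≡ 25 (mod 2773)
5^4 ≡ 25^2 = 625 ≡ 625 (mod 2773)
5^8 ≡ 625^2 = 390625 ≡ 2405 (mod 2773)
5^16 ≡ 2405^2 = 5784025 ≡ 2320 (mod 2773)
5^32 ≡ 2320^2 = 5382400 ≡ 7 (mod 2773)
5^64 ≡ 7^2 = 49 ≡ 49 (mod 2773)
5^128 ≡ 49^2 = 2401 ≡ 2401 (mod 2773)
5^256 ≡ 2401^2 = 5764801 ≡ 2507 (mod 2773)
5^512 ≡ 2507^2 = 6285049 ≡ 1431 (mod 2773)
5^1024 ≡ 1431^2 = 2047761 ≡ 1287 (mod 2773)
5^2048 ≡ 1287^2 = 1656369 ≡ 888 (mod 2773)
2772 = 2048 + 512 + 128 + 64 + 16 + 4 in binary powers of 2.
So 5^2772 ≡ 888 · 1431 · 2401 · 49 · 2320 · 625 ≡ 1334 (mod 2773).
Since 1334 ≠ 1, base 5 is a Fermat witness: 2773 is composite.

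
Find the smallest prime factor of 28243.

61

28243 is odd.
Digit sum 19, not divisible by 3.
Ends in 3: not divisible by 5.
7: 28243 = 7·4034 + 5
11: 28243 = 11·2567 + 6
13: 28243 = 13·2172 + 7
17: 28243 = 17·1661 + 6
19: 28243 = 19·1486 + 9
23: 28243 = 23·1227 + 22
29: 28243 = 29·973 + 26
31: 28243 = 31·911 + 2
37: 28243 = 37·763 + 12
41: 28243 = 41·688 + 35
43: 28243 = 43·656 + 35
47: 28243 = 47·600 + 43
53: 28243 = 53·532 + 47
59: 28243 = 59·478 + 41
61: 28243 = 61·463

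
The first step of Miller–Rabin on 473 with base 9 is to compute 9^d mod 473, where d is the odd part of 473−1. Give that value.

473 − 1 = 472 = 2^3 · 59, so d = 59.
9^1 ≡ 9 (mod 473)
9^2 ≡ 9^2 = 81 ≡ 81 (mod 473)
9^4 ≡ 81^2 = 6561 ≡ 412 (mod 473)
9^8 ≡ 412^2 = 169744 ≡ 410 (mod 473)
9^16 ≡ 410^2 = 168100 ≡ 185 (mod 473)
9^32 ≡ 185^2 = 34225 ≡ 169 (mod 473)
59 = 32 + 16 + 8 + 2 + 1 in binary powers of 2.
So 9^59 ≡ 169 · 185 · 410 · 81 · 9 ≡ 203 (mod 473).
Squaring chain: 203 → 58 → 53; never reaches −1, so base 9 is a Miller–Rabin witness that 473 is composite.

203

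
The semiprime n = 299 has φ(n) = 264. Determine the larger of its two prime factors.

23

φ(n) = (p−1)(q−1) = n − (p+q) + 1, so p + q = 299 − 264 + 1 = 36.
p and q are the roots of t² − 36t + 299 = 0.
Discriminant: 36² − 4·299 = 1296 − 1196 = 100; √100 = 10.
q = (36 − 10)/2 = 13, p = (36 + 10)/2 = 23.
Check: 13 · 23 = 299.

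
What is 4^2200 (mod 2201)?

4^1 ≡ 4 (mod 2201)
4^2 ≡ 4^2 = 16 ≡ 16 (mod 2201)
4^4 ≡ 16^2 = 256 ≡ 256 (mod 2201)
4^8 ≡ 256^2 = 65536 ≡ 1707 (mod 2201)
4^16 ≡ 1707^2 = 2913849 ≡ 1926 (mod 2201)
4^32 ≡ 1926^2 = 3709476 ≡ 791 (mod 2201)
4^64 ≡ 791^2 = 625681 ≡ 597 (mod 2201)
4^128 ≡ 597^2 = 356409 ≡ 2048 (mod 2201)
4^256 ≡ 2048^2 = 4194304 ≡ 1399 (mod 2201)
4^512 ≡ 1399^2 = 1957201 ≡ 512 (mod 2201)
4^1024 ≡ 512^2 = 262144 ≡ 225 (mod 2201)
4^2048 ≡ 225^2 = 50625 ≡ 2 (mod 2201)
2200 = 2048 + 128 + 16 + 8 in binary powers of 2.
So 4^2200 ≡ 2 · 2048 · 1926 · 1707 ≡ 187 (mod 2201).
Since 187 ≠ 1, base 4 is a Fermat witness: 2201 is composite.

187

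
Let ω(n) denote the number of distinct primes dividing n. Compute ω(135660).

6

135660 = 2^2 · 33915
33915 = 3 · 11305
11305 = 5 · 2261
2261 = 7 · 323
323 = 17 · 19
135660 = 2^2 · 3 · 5 · 7 · 17 · 19, which has 6 distinct prime factors.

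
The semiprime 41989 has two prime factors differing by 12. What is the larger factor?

211

Since p = q + 12, we have 41989 = q(q + 12), so q² + 12q − 41989 = 0.
Discriminant: 12² + 4·41989 = 144 + 167956 = 168100; √168100 = 410.
q = (−12 + 410)/2 = 199, and p = q + 12 = 211.
Check: 199 · 211 = 41989.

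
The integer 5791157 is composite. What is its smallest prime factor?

5791157 is odd.
Digit sum 35, not divisible by 3.
Ends in 7: not divisible by 5.
7: 5791157 = 7·827308 + 1
11: 5791157 = 11·526468 + 9
13: 5791157 = 13·445473 + 8
17: 5791157 = 17·340656 + 5
19: 5791157 = 19·304797 + 14
23: 5791157 = 23·251789 + 10
29: 5791157 = 29·199695 + 2
31: 5791157 = 31·186811 + 16
37: 5791157 = 37·156517 + 28
41: 5791157 = 41·141247 + 30
43: 5791157 = 43·134678 + 3
47: 5791157 = 47·123216 + 5
53: 5791157 = 53·109267 + 6
59: 5791157 = 59·98155 + 12
61: 5791157 = 61·94937

61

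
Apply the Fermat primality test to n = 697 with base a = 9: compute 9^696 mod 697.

9^1 ≡ 9 (mod 697)
9^2 ≡ 9^2 = 81 ≡ 81 (mod 697)
9^4 ≡ 81^2 = 6561 ≡ 288 (mod 697)
9^8 ≡ 288^2 = 82944 ≡ 1 (mod 697)
9^16 ≡ 1^2 = 1 ≡ 1 (mod 697)
9^32 ≡ 1^2 = 1 ≡ 1 (mod 697)
9^64 ≡ 1^2 = 1 ≡ 1 (mod 697)
9^128 ≡ 1^2 = 1 ≡ 1 (mod 697)
9^256 ≡ 1^2 = 1 ≡ 1 (mod 697)
9^512 ≡ 1^2 = 1 ≡ 1 (mod 697)
696 = 512 + 128 + 32 + 16 + 8 in binary powers of 2.
So 9^696 ≡ 1 · 1 · 1 · 1 · 1 ≡ 1 (mod 697).
Since the result is 1, base 9 gives no evidence that 697 is composite.

1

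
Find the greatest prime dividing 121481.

121481 = 29 · 4189
4189 = 59 · 71
71 is prime.
So 121481 = 29 · 59 · 71; the largest prime factor is 71.

71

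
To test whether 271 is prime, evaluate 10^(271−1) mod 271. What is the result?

1

10^1 ≡ 10 (mod 271)
10^2 ≡ 10^2 = 100 ≡ 100 (mod 271)
10^4 ≡ 100^2 = 10000 ≡ 244 (mod 271)
10^8 ≡ 244^2 = 59536 ≡ 187 (mod 271)
10^16 ≡ 187^2 = 34969 ≡ 10 (mod 271)
10^32 ≡ 10^2 = 100 ≡ 100 (mod 271)
10^64 ≡ 100^2 = 10000 ≡ 244 (mod 271)
10^128 ≡ 244^2 = 59536 ≡ 187 (mod 271)
10^256 ≡ 187^2 = 34969 ≡ 10 (mod 271)
270 = 256 + 8 + 4 + 2 in binary powers of 2.
So 10^270 ≡ 10 · 187 · 244 · 100 ≡ 1 (mod 271).
Since the result is 1, base 10 gives no evidence that 271 is composite.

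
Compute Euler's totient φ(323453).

294768

Factor: 323453 = 13 · 139 · 179.
φ(323453) = (13−1) · (139−1) · (179−1) = 12 · 138 · 178 = 294768.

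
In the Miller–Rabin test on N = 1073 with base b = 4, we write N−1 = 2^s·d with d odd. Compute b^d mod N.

1073 − 1 = 1072 = 2^4 · 67, so d = 67.
4^1 ≡ 4 (mod 1073)
4^2 ≡ 4^2 = 16 ≡ 16 (mod 1073)
4^4 ≡ 16^2 = 256 ≡ 256 (mod 1073)
4^8 ≡ 256^2 = 65536 ≡ 83 (mod 1073)
4^16 ≡ 83^2 = 6889 ≡ 451 (mod 1073)
4^32 ≡ 451^2 = 203401 ≡ 604 (mod 1073)
4^64 ≡ 604^2 = 364816 ≡ 1069 (mod 1073)
67 = 64 + 2 + 1 in binary powers of 2.
So 4^67 ≡ 1069 · 16 · 4 ≡ 817 (mod 1073).
Squaring chain: 817 → 83 → 451 → 604; never reaches −1, so base 4 is a Miller–Rabin witness that 1073 is composite.

817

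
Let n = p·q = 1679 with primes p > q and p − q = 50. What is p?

73

Since p = q + 50, we have 1679 = q(q + 50), so q² + 50q − 1679 = 0.
Discriminant: 50² + 4·1679 = 2500 + 6716 = 9216; √9216 = 96.
q = (−50 + 96)/2 = 23, and p = q + 50 = 73.
Check: 23 · 73 = 1679.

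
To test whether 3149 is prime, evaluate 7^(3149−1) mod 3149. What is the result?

272

7^1 ≡ 7 (mod 3149)
7^2 ≡ 7^2 = 49 ≡ 49 (mod 3149)
7^4 ≡ 49^2 = 2401 ≡ 2401 (mod 3149)
7^8 ≡ 2401^2 = 5764801 ≡ 2131 (mod 3149)
7^16 ≡ 2131^2 = 4541161 ≡ 303 (mod 3149)
7^32 ≡ 303^2 = 91809 ≡ 488 (mod 3149)
7^64 ≡ 488^2 = 238144 ≡ 1969 (mod 3149)
7^128 ≡ 1969^2 = 3876961 ≡ 542 (mod 3149)
7^256 ≡ 542^2 = 293764 ≡ 907 (mod 3149)
7^512 ≡ 907^2 = 822649 ≡ 760 (mod 3149)
7^1024 ≡ 760^2 = 577600 ≡ 1333 (mod 3149)
7^2048 ≡ 1333^2 = 1776889 ≡ 853 (mod 3149)
3148 = 2048 + 1024 + 64 + 8 + 4 in binary powers of 2.
So 7^3148 ≡ 853 · 1333 · 1969 · 2131 · 2401 ≡ 272 (mod 3149).
Since 272 ≠ 1, base 7 is a Fermat witness: 3149 is composite.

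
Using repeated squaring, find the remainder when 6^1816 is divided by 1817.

6^1 ≡ 6 (mod 1817)
6^2 ≡ 6^2 = 36 ≡ 36 (mod 1817)
6^4 ≡ 36^2 = 1296 ≡ 1296 (mod 1817)
6^8 ≡ 1296^2 = 1679616 ≡ 708 (mod 1817)
6^16 ≡ 708^2 = 501264 ≡ 1589 (mod 1817)
6^32 ≡ 1589^2 = 2524921 ≡ 1108 (mod 1817)
6^64 ≡ 1108^2 = 1227664 ≡ 1189 (mod 1817)
6^128 ≡ 1189^2 = 1413721 ≡ 95 (mod 1817)
6^256 ≡ 95^2 = 9025 ≡ 1757 (mod 1817)
6^512 ≡ 1757^2 = 3087049 ≡ 1783 (mod 1817)
6^1024 ≡ 1783^2 = 3179089 ≡ 1156 (mod 1817)
1816 = 1024 + 512 + 256 + 16 + 8 in binary powers of 2.
So 6^1816 ≡ 1156 · 1783 · 1757 · 1589 · 708 ≡ 98 (mod 1817).
Since 98 ≠ 1, base 6 is a Fermat witness: 1817 is composite.

98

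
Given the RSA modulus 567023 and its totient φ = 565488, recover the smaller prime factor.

617

φ(n) = (p−1)(q−1) = n − (p+q) + 1, so p + q = 567023 − 565488 + 1 = 1536.
p and q are the roots of t² − 1536t + 567023 = 0.
Discriminant: 1536² − 4·567023 = 2359296 − 2268092 = 91204; √91204 = 302.
q = (1536 − 302)/2 = 617, p = (1536 + 302)/2 = 919.
Check: 617 · 919 = 567023.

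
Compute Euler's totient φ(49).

Factor: 49 = 7^2.
φ(49) = 7^1·(7−1) = 42.

42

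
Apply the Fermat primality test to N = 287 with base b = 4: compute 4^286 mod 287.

242

4^1 ≡ 4 (mod 287)
4^2 ≡ 4^2 = 16 ≡ 16 (mod 287)
4^4 ≡ 16^2 = 256 ≡ 256 (mod 287)
4^8 ≡ 256^2 = 65536 ≡ 100 (mod 287)
4^16 ≡ 100^2 = 10000 ≡ 242 (mod 287)
4^32 ≡ 242^2 = 58564 ≡ 16 (mod 287)
4^64 ≡ 16^2 = 256 ≡ 256 (mod 287)
4^128 ≡ 256^2 = 65536 ≡ 100 (mod 287)
4^256 ≡ 100^2 = 10000 ≡ 242 (mod 287)
286 = 256 + 16 + 8 + 4 + 2 in binary powers of 2.
So 4^286 ≡ 242 · 242 · 100 · 256 · 16 ≡ 242 (mod 287).
Since 242 ≠ 1, base 4 is a Fermat witness: 287 is composite.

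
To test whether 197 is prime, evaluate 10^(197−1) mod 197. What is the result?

1

10^1 ≡ 10 (mod 197)
10^2 ≡ 10^2 = 100 ≡ 100 (mod 197)
10^4 ≡ 100^2 = 10000 ≡ 150 (mod 197)
10^8 ≡ 150^2 = 22500 ≡ 42 (mod 197)
10^16 ≡ 42^2 = 1764 ≡ 188 (mod 197)
10^32 ≡ 188^2 = 35344 ≡ 81 (mod 197)
10^64 ≡ 81^2 = 6561 ≡ 60 (mod 197)
10^128 ≡ 60^2 = 3600 ≡ 54 (mod 197)
196 = 128 + 64 + 4 in binary powers of 2.
So 10^196 ≡ 54 · 60 · 150 ≡ 1 (mod 197).
Since the result is 1, base 10 gives no evidence that 197 is composite.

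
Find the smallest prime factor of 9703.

31

9703 is odd.
Digit sum 19, not divisible by 3.
Ends in 3: not divisible by 5.
7: 9703 = 7·1386 + 1
11: 9703 = 11·882 + 1
13: 9703 = 13·746 + 5
17: 9703 = 17·570 + 13
19: 9703 = 19·510 + 13
23: 9703 = 23·421 + 20
29: 9703 = 29·334 + 17
31: 9703 = 31·313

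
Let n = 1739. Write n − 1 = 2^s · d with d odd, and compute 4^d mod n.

1283

1739 − 1 = 1738 = 2^1 · 869, so d = 869.
4^1 ≡ 4 (mod 1739)
4^2 ≡ 4^2 = 16 ≡ 16 (mod 1739)
4^4 ≡ 16^2 = 256 ≡ 256 (mod 1739)
4^8 ≡ 256^2 = 65536 ≡ 1193 (mod 1739)
4^16 ≡ 1193^2 = 1423249 ≡ 747 (mod 1739)
4^32 ≡ 747^2 = 558009 ≡ 1529 (mod 1739)
4^64 ≡ 1529^2 = 2337841 ≡ 625 (mod 1739)
4^128 ≡ 625^2 = 390625 ≡ 1089 (mod 1739)
4^256 ≡ 1089^2 = 1185921 ≡ 1662 (mod 1739)
4^512 ≡ 1662^2 = 2762244 ≡ 712 (mod 1739)
869 = 512 + 256 + 64 + 32 + 4 + 1 in binary powers of 2.
So 4^869 ≡ 712 · 1662 · 625 · 1529 · 256 · 4 ≡ 1283 (mod 1739).
Squaring chain: 1283; never reaches −1, so base 4 is a Miller–Rabin witness that 1739 is composite.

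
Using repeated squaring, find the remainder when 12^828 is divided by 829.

12^1 ≡ 12 (mod 829)
12^2 ≡ 12^2 = 144 ≡ 144 (mod 829)
12^4 ≡ 144^2 = 20736 ≡ 11 (mod 829)
12^8 ≡ 11^2 = 121 ≡ 121 (mod 829)
12^16 ≡ 121^2 = 14641 ≡ 548 (mod 829)
12^32 ≡ 548^2 = 300304 ≡ 206 (mod 829)
12^64 ≡ 206^2 = 42436 ≡ 157 (mod 829)
12^128 ≡ 157^2 = 24649 ≡ 608 (mod 829)
12^256 ≡ 608^2 = 369664 ≡ 759 (mod 829)
12^512 ≡ 759^2 = 576081 ≡ 755 (mod 829)
828 = 512 + 256 + 32 + 16 + 8 + 4 in binary powers of 2.
So 12^828 ≡ 755 · 759 · 206 · 548 · 121 · 11 ≡ 1 (mod 829).
Since the result is 1, base 12 gives no evidence that 829 is composite.

1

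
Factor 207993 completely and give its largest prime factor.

89

207993 = 3 · 69331
69331 = 19 · 3649
3649 = 41 · 89
89 is prime.
So 207993 = 3 · 19 · 41 · 89; the largest prime factor is 89.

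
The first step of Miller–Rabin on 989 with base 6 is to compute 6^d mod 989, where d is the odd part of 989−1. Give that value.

989 − 1 = 988 = 2^2 · 247, so d = 247.
6^1 ≡ 6 (mod 989)
6^2 ≡ 6^2 = 36 ≡ 36 (mod 989)
6^4 ≡ 36^2 = 1296 ≡ 307 (mod 989)
6^8 ≡ 307^2 = 94249 ≡ 294 (mod 989)
6^16 ≡ 294^2 = 86436 ≡ 393 (mod 989)
6^32 ≡ 393^2 = 154449 ≡ 165 (mod 989)
6^64 ≡ 165^2 = 27225 ≡ 522 (mod 989)
6^128 ≡ 522^2 = 272484 ≡ 509 (mod 989)
247 = 128 + 64 + 32 + 16 + 4 + 2 + 1 in binary powers of 2.
So 6^247 ≡ 509 · 522 · 165 · 393 · 307 · 36 · 6 ≡ 393 (mod 989).
Squaring chain: 393 → 165; never reaches −1, so base 6 is a Miller–Rabin witness that 989 is composite.

393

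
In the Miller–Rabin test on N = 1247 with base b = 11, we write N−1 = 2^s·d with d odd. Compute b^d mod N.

302

1247 − 1 = 1246 = 2^1 · 623, so d = 623.
11^1 ≡ 11 (mod 1247)
11^2 ≡ 11^2 = 121 ≡ 121 (mod 1247)
11^4 ≡ 121^2 = 14641 ≡ 924 (mod 1247)
11^8 ≡ 924^2 = 853776 ≡ 828 (mod 1247)
11^16 ≡ 828^2 = 685584 ≡ 981 (mod 1247)
11^32 ≡ 981^2 = 962361 ≡ 924 (mod 1247)
11^64 ≡ 924^2 = 853776 ≡ 828 (mod 1247)
11^128 ≡ 828^2 = 685584 ≡ 981 (mod 1247)
11^256 ≡ 981^2 = 962361 ≡ 924 (mod 1247)
11^512 ≡ 924^2 = 853776 ≡ 828 (mod 1247)
623 = 512 + 64 + 32 + 8 + 4 + 2 + 1 in binary powers of 2.
So 11^623 ≡ 828 · 828 · 924 · 828 · 924 · 121 · 11 ≡ 302 (mod 1247).
Squaring chain: 302; never reaches −1, so base 11 is a Miller–Rabin witness that 1247 is composite.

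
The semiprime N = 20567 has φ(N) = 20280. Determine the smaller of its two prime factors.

131

φ(n) = (p−1)(q−1) = n − (p+q) + 1, so p + q = 20567 − 20280 + 1 = 288.
p and q are the roots of t² − 288t + 20567 = 0.
Discriminant: 288² − 4·20567 = 82944 − 82268 = 676; √676 = 26.
q = (288 − 26)/2 = 131, p = (288 + 26)/2 = 157.
Check: 131 · 157 = 20567.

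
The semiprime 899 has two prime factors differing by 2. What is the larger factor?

31

Since p = q + 2, we have 899 = q(q + 2), so q² + 2q − 899 = 0.
Discriminant: 2² + 4·899 = 4 + 3596 = 3600; √3600 = 60.
q = (−2 + 60)/2 = 29, and p = q + 2 = 31.
Check: 29 · 31 = 899.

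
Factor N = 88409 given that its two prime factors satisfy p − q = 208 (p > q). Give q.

211

Since p = q + 208, we have 88409 = q(q + 208), so q² + 208q − 88409 = 0.
Discriminant: 208² + 4·88409 = 43264 + 353636 = 396900; √396900 = 630.
q = (−208 + 630)/2 = 211, and p = q + 208 = 419.
Check: 211 · 419 = 88409.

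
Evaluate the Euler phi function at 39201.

Factor: 39201 = 3 · 73 · 179.
φ(39201) = (3−1) · (73−1) · (179−1) = 2 · 72 · 178 = 25632.

25632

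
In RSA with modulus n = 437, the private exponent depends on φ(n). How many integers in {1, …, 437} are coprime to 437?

Factor: 437 = 19 · 23.
φ(437) = (19−1) · (23−1) = 18 · 22 = 396.

396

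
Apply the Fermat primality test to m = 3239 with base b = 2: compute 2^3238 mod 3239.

318

2^1 ≡ 2 (mod 3239)
2^2 ≡ 2^2 = 4 ≡ 4 (mod 3239)
2^4 ≡ 4^2 = 16 ≡ 16 (mod 3239)
2^8 ≡ 16^2 = 256 ≡ 256 (mod 3239)
2^16 ≡ 256^2 = 65536 ≡ 756 (mod 3239)
2^32 ≡ 756^2 = 571536 ≡ 1472 (mod 3239)
2^64 ≡ 1472^2 = 2166784 ≡ 3132 (mod 3239)
2^128 ≡ 3132^2 = 9809424 ≡ 1732 (mod 3239)
2^256 ≡ 1732^2 = 2999824 ≡ 510 (mod 3239)
2^512 ≡ 510^2 = 260100 ≡ 980 (mod 3239)
2^1024 ≡ 980^2 = 960400 ≡ 1656 (mod 3239)
2^2048 ≡ 1656^2 = 2742336 ≡ 2142 (mod 3239)
3238 = 2048 + 1024 + 128 + 32 + 4 + 2 in binary powers of 2.
So 2^3238 ≡ 2142 · 1656 · 1732 · 1472 · 16 · 4 ≡ 318 (mod 3239).
Since 318 ≠ 1, base 2 is a Fermat witness: 3239 is composite.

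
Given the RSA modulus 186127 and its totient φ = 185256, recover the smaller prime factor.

φ(n) = (p−1)(q−1) = n − (p+q) + 1, so p + q = 186127 − 185256 + 1 = 872.
p and q are the roots of t² − 872t + 186127 = 0.
Discriminant: 872² − 4·186127 = 760384 − 744508 = 15876; √15876 = 126.
q = (872 − 126)/2 = 373, p = (872 + 126)/2 = 499.
Check: 373 · 499 = 186127.

373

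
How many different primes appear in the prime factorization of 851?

851 = 23 · 37
851 = 23 · 37, which has 2 distinct prime factors.

2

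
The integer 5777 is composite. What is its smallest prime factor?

5777 is odd.
Digit sum 26, not divisible by 3.
Ends in 7: not divisible by 5.
7: 5777 = 7·825 + 2
11: 5777 = 11·525 + 2
13: 5777 = 13·444 + 5
17: 5777 = 17·339 + 14
19: 5777 = 19·304 + 1
23: 5777 = 23·251 + 4
29: 5777 = 29·199 + 6
31: 5777 = 31·186 + 11
37: 5777 = 37·156 + 5
41: 5777 = 41·140 + 37
43: 5777 = 43·134 + 15
47: 5777 = 47·122 + 43
53: 5777 = 53·109

53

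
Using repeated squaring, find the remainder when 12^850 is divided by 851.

164

12^1 ≡ 12 (mod 851)
12^2 ≡ 12^2 = 144 ≡ 144 (mod 851)
12^4 ≡ 144^2 = 20736 ≡ 312 (mod 851)
12^8 ≡ 312^2 = 97344 ≡ 330 (mod 851)
12^16 ≡ 330^2 = 108900 ≡ 823 (mod 851)
12^32 ≡ 823^2 = 677329 ≡ 784 (mod 851)
12^64 ≡ 784^2 = 614656 ≡ 234 (mod 851)
12^128 ≡ 234^2 = 54756 ≡ 292 (mod 851)
12^256 ≡ 292^2 = 85264 ≡ 164 (mod 851)
12^512 ≡ 164^2 = 26896 ≡ 515 (mod 851)
850 = 512 + 256 + 64 + 16 + 2 in binary powers of 2.
So 12^850 ≡ 515 · 164 · 234 · 823 · 144 ≡ 164 (mod 851).
Since 164 ≠ 1, base 12 is a Fermat witness: 851 is composite.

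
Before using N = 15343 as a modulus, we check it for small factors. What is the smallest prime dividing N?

67

15343 is odd.
Digit sum 16, not divisible by 3.
Ends in 3: not divisible by 5.
7: 15343 = 7·2191 + 6
11: 15343 = 11·1394 + 9
13: 15343 = 13·1180 + 3
17: 15343 = 17·902 + 9
19: 15343 = 19·807 + 10
23: 15343 = 23·667 + 2
29: 15343 = 29·529 + 2
31: 15343 = 31·494 + 29
37: 15343 = 37·414 + 25
41: 15343 = 41·374 + 9
43: 15343 = 43·356 + 35
47: 15343 = 47·326 + 21
53: 15343 = 53·289 + 26
59: 15343 = 59·260 + 3
61: 15343 = 61·251 + 32
67: 15343 = 67·229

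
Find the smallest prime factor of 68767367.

68767367 is odd.
Digit sum 50, not divisible by 3.
Ends in 7: not divisible by 5.
7: 68767367 = 7·9823909 + 4
11: 68767367 = 11·6251578 + 9
13: 68767367 = 13·5289797 + 6
17: 68767367 = 17·4045139 + 4
19: 68767367 = 19·3619335 + 2
23: 68767367 = 23·2989885 + 12
29: 68767367 = 29·2371288 + 15
31: 68767367 = 31·2218302 + 5
37: 68767367 = 37·1858577 + 18
41: 68767367 = 41·1677252 + 35
43: 68767367 = 43·1599241 + 4
47: 68767367 = 47·1463135 + 22
53: 68767367 = 53·1297497 + 26
59: 68767367 = 59·1165548 + 35
61: 68767367 = 61·1127333 + 54
67: 68767367 = 67·1026378 + 41
71: 68767367 = 71·968554 + 33
73: 68767367 = 73·942018 + 53
79: 68767367 = 79·870473

79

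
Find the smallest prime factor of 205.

205 is odd.
Digit sum 7, not divisible by 3.
Ends in 5: divisible by 5.

5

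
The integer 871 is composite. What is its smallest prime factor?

871 is odd.
Digit sum 16, not divisible by 3.
Ends in 1: not divisible by 5.
7: 871 = 7·124 + 3
11: 871 = 11·79 + 2
13: 871 = 13·67

13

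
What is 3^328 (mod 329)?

165

3^1 ≡ 3 (mod 329)
3^2 ≡ 3^2 = 9 ≡ 9 (mod 329)
3^4 ≡ 9^2 = 81 ≡ 81 (mod 329)
3^8 ≡ 81^2 = 6561 ≡ 310 (mod 329)
3^16 ≡ 310^2 = 96100 ≡ 32 (mod 329)
3^32 ≡ 32^2 = 1024 ≡ 37 (mod 329)
3^64 ≡ 37^2 = 1369 ≡ 53 (mod 329)
3^128 ≡ 53^2 = 2809 ≡ 177 (mod 329)
3^256 ≡ 177^2 = 31329 ≡ 74 (mod 329)
328 = 256 + 64 + 8 in binary powers of 2.
So 3^328 ≡ 74 · 53 · 310 ≡ 165 (mod 329).
Since 165 ≠ 1, base 3 is a Fermat witness: 329 is composite.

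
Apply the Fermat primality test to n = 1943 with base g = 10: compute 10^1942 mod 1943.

10^1 ≡ 10 (mod 1943)
10^2 ≡ 10^2 = 100 ≡ 100 (mod 1943)
10^4 ≡ 100^2 = 10000 ≡ 285 (mod 1943)
10^8 ≡ 285^2 = 81225 ≡ 1562 (mod 1943)
10^16 ≡ 1562^2 = 2439844 ≡ 1379 (mod 1943)
10^32 ≡ 1379^2 = 1901641 ≡ 1387 (mod 1943)
10^64 ≡ 1387^2 = 1923769 ≡ 199 (mod 1943)
10^128 ≡ 199^2 = 39601 ≡ 741 (mod 1943)
10^256 ≡ 741^2 = 549081 ≡ 1155 (mod 1943)
10^512 ≡ 1155^2 = 1334025 ≡ 1127 (mod 1943)
10^1024 ≡ 1127^2 = 1270129 ≡ 1350 (mod 1943)
1942 = 1024 + 512 + 256 + 128 + 16 + 4 + 2 in binary powers of 2.
So 10^1942 ≡ 1350 · 1127 · 1155 · 741 · 1379 · 285 · 100 ≡ 992 (mod 1943).
Since 992 ≠ 1, base 10 is a Fermat witness: 1943 is composite.

992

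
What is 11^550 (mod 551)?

410

11^1 ≡ 11 (mod 551)
11^2 ≡ 11^2 = 121 ≡ 121 (mod 551)
11^4 ≡ 121^2 = 14641 ≡ 315 (mod 551)
11^8 ≡ 315^2 = 99225 ≡ 45 (mod 551)
11^16 ≡ 45^2 = 2025 ≡ 372 (mod 551)
11^32 ≡ 372^2 = 138384 ≡ 83 (mod 551)
11^64 ≡ 83^2 = 6889 ≡ 277 (mod 551)
11^128 ≡ 277^2 = 76729 ≡ 140 (mod 551)
11^256 ≡ 140^2 = 19600 ≡ 315 (mod 551)
11^512 ≡ 315^2 = 99225 ≡ 45 (mod 551)
550 = 512 + 32 + 4 + 2 in binary powers of 2.
So 11^550 ≡ 45 · 83 · 315 · 121 ≡ 410 (mod 551).
Since 410 ≠ 1, base 11 is a Fermat witness: 551 is composite.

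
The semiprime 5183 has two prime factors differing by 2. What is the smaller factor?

Since p = q + 2, we have 5183 = q(q + 2), so q² + 2q − 5183 = 0.
Discriminant: 2² + 4·5183 = 4 + 20732 = 20736; √20736 = 144.
q = (−2 + 144)/2 = 71, and p = q + 2 = 73.
Check: 71 · 73 = 5183.

71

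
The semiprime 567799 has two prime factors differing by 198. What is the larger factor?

859

Since p = q + 198, we have 567799 = q(q + 198), so q² + 198q − 567799 = 0.
Discriminant: 198² + 4·567799 = 39204 + 2271196 = 2310400; √2310400 = 1520.
q = (−198 + 1520)/2 = 661, and p = q + 198 = 859.
Check: 661 · 859 = 567799.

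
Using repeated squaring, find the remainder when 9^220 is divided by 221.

152

9^1 ≡ 9 (mod 221)
9^2 ≡ 9^2 = 81 ≡ 81 (mod 221)
9^4 ≡ 81^2 = 6561 ≡ 152 (mod 221)
9^8 ≡ 152^2 = 23104 ≡ 120 (mod 221)
9^16 ≡ 120^2 = 14400 ≡ 35 (mod 221)
9^32 ≡ 35^2 = 1225 ≡ 120 (mod 221)
9^64 ≡ 120^2 = 14400 ≡ 35 (mod 221)
9^128 ≡ 35^2 = 1225 ≡ 120 (mod 221)
220 = 128 + 64 + 16 + 8 + 4 in binary powers of 2.
So 9^220 ≡ 120 · 35 · 35 · 120 · 152 ≡ 152 (mod 221).
Since 152 ≠ 1, base 9 is a Fermat witness: 221 is composite.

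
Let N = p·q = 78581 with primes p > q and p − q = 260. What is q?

179

Since p = q + 260, we have 78581 = q(q + 260), so q² + 260q − 78581 = 0.
Discriminant: 260² + 4·78581 = 67600 + 314324 = 381924; √381924 = 618.
q = (−260 + 618)/2 = 179, and p = q + 260 = 439.
Check: 179 · 439 = 78581.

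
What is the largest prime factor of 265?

265 = 5 · 53
53 is prime.
So 265 = 5 · 53; the largest prime factor is 53.

53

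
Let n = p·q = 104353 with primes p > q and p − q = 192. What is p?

Since p = q + 192, we have 104353 = q(q + 192), so q² + 192q − 104353 = 0.
Discriminant: 192² + 4·104353 = 36864 + 417412 = 454276; √454276 = 674.
q = (−192 + 674)/2 = 241, and p = q + 192 = 433.
Check: 241 · 433 = 104353.

433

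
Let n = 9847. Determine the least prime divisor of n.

43

9847 is odd.
Digit sum 28, not divisible by 3.
Ends in 7: not divisible by 5.
7: 9847 = 7·1406 + 5
11: 9847 = 11·895 + 2
13: 9847 = 13·757 + 6
17: 9847 = 17·579 + 4
19: 9847 = 19·518 + 5
23: 9847 = 23·428 + 3
29: 9847 = 29·339 + 16
31: 9847 = 31·317 + 20
37: 9847 = 37·266 + 5
41: 9847 = 41·240 + 7
43: 9847 = 43·229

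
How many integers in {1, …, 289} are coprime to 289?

Factor: 289 = 17^2.
φ(289) = 17^1·(17−1) = 272.

272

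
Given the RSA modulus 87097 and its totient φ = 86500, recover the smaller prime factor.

251

φ(n) = (p−1)(q−1) = n − (p+q) + 1, so p + q = 87097 − 86500 + 1 = 598.
p and q are the roots of t² − 598t + 87097 = 0.
Discriminant: 598² − 4·87097 = 357604 − 348388 = 9216; √9216 = 96.
q = (598 − 96)/2 = 251, p = (598 + 96)/2 = 347.
Check: 251 · 347 = 87097.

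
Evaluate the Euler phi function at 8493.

5328

Factor: 8493 = 3 · 19 · 149.
φ(8493) = (3−1) · (19−1) · (149−1) = 2 · 18 · 148 = 5328.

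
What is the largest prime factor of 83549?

83549 = 29 · 2881
2881 = 43 · 67
67 is prime.
So 83549 = 29 · 43 · 67; the largest prime factor is 67.

67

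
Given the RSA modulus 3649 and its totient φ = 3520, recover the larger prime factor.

φ(n) = (p−1)(q−1) = n − (p+q) + 1, so p + q = 3649 − 3520 + 1 = 130.
p and q are the roots of t² − 130t + 3649 = 0.
Discriminant: 130² − 4·3649 = 16900 − 14596 = 2304; √2304 = 48.
q = (130 − 48)/2 = 41, p = (130 + 48)/2 = 89.
Check: 41 · 89 = 3649.

89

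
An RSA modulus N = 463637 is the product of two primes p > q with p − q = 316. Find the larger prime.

Since p = q + 316, we have 463637 = q(q + 316), so q² + 316q − 463637 = 0.
Discriminant: 316² + 4·463637 = 99856 + 1854548 = 1954404; √1954404 = 1398.
q = (−316 + 1398)/2 = 541, and p = q + 316 = 857.
Check: 541 · 857 = 463637.

857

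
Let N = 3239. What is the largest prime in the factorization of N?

3239 = 41 · 79
79 is prime.
So 3239 = 41 · 79; the largest prime factor is 79.

79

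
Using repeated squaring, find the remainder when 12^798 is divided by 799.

12^1 ≡ 12 (mod 799)
12^2 ≡ 12^2 = 144 ≡ 144 (mod 799)
12^4 ≡ 144^2 = 20736 ≡ 761 (mod 799)
12^8 ≡ 761^2 = 579121 ≡ 645 (mod 799)
12^16 ≡ 645^2 = 416025 ≡ 545 (mod 799)
12^32 ≡ 545^2 = 297025 ≡ 596 (mod 799)
12^64 ≡ 596^2 = 355216 ≡ 460 (mod 799)
12^128 ≡ 460^2 = 211600 ≡ 664 (mod 799)
12^256 ≡ 664^2 = 440896 ≡ 647 (mod 799)
12^512 ≡ 647^2 = 418609 ≡ 732 (mod 799)
798 = 512 + 256 + 16 + 8 + 4 + 2 in binary powers of 2.
So 12^798 ≡ 732 · 647 · 545 · 645 · 761 · 144 ≡ 780 (mod 799).
Since 780 ≠ 1, base 12 is a Fermat witness: 799 is composite.

780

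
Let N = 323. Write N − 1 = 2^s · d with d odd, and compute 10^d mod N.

323 − 1 = 322 = 2^1 · 161, so d = 161.
10^1 ≡ 10 (mod 323)
10^2 ≡ 10^2 = 100 ≡ 100 (mod 323)
10^4 ≡ 100^2 = 10000 ≡ 310 (mod 323)
10^8 ≡ 310^2 = 96100 ≡ 169 (mod 323)
10^16 ≡ 169^2 = 28561 ≡ 137 (mod 323)
10^32 ≡ 137^2 = 18769 ≡ 35 (mod 323)
10^64 ≡ 35^2 = 1225 ≡ 256 (mod 323)
10^128 ≡ 256^2 = 65536 ≡ 290 (mod 323)
161 = 128 + 32 + 1 in binary powers of 2.
So 10^161 ≡ 290 · 35 · 10 ≡ 78 (mod 323).
Squaring chain: 78; never reaches −1, so base 10 is a Miller–Rabin witness that 323 is composite.

78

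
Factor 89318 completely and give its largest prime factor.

89318 = 2 · 44659
44659 = 17 · 2627
2627 = 37 · 71
71 is prime.
So 89318 = 2 · 17 · 37 · 71; the largest prime factor is 71.

71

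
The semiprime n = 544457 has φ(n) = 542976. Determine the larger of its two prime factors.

φ(n) = (p−1)(q−1) = n − (p+q) + 1, so p + q = 544457 − 542976 + 1 = 1482.
p and q are the roots of t² − 1482t + 544457 = 0.
Discriminant: 1482² − 4·544457 = 2196324 − 2177828 = 18496; √18496 = 136.
q = (1482 − 136)/2 = 673, p = (1482 + 136)/2 = 809.
Check: 673 · 809 = 544457.

809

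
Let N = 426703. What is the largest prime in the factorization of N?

97

426703 = 53 · 8051
8051 = 83 · 97
97 is prime.
So 426703 = 53 · 83 · 97; the largest prime factor is 97.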